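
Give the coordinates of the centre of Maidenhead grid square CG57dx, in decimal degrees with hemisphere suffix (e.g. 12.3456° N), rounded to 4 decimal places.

Field C=2, G=6: +2·20° lon, +6·10° lat → SW at lon -140°, lat -30°.
Square 5, 7: +5·2° lon, +7·1° lat → SW at lon -130°, lat -23°.
Subsquare d=3, x=23: +3·0.0833333° lon, +23·0.0416667° lat → SW at lon -129.75°, lat -22.0417°.
Cell spans 0.0833333° lon × 0.0416667° lat. Centre is SW corner plus half of each.
latitude 22.0208° S, longitude 129.7083° W.

22.0208° S, 129.7083° W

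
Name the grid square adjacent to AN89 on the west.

AN79

Longitude square 8; −1 → 7.
The latitude characters are unchanged.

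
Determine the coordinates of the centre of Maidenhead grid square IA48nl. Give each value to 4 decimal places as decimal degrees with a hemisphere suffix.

Field I=8, A=0: +8·20° lon, +0·10° lat → SW at lon -20°, lat -90°.
Square 4, 8: +4·2° lon, +8·1° lat → SW at lon -12°, lat -82°.
Subsquare n=13, l=11: +13·0.0833333° lon, +11·0.0416667° lat → SW at lon -10.9167°, lat -81.5417°.
Cell spans 0.0833333° lon × 0.0416667° lat. Centre is SW corner plus half of each.
latitude 81.5208° S, longitude 10.8750° W.

81.5208° S, 10.8750° W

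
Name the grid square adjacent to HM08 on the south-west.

GM97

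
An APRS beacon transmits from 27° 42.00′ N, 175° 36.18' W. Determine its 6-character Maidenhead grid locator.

AL27eq

Offset from 180°W / 90°S: lon 4.3970°, lat 117.7000°.
Field: 4.3970/20 → 0 → A, 117.7000/10 → 11 → L; chars AL.
Square: 4.3970/2 → 2, 7.7000/1 → 7; chars 27.
Subsquare: 0.3970/0.0833333 → 4 → e, 0.7000/0.0416667 → 16 → q; chars eq.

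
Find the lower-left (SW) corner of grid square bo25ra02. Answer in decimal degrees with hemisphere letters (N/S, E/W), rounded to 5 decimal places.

Field B=1, O=14: +1·20° lon, +14·10° lat → SW at lon -160°, lat 50°.
Square 2, 5: +2·2° lon, +5·1° lat → SW at lon -156°, lat 55°.
Subsquare r=17, a=0: +17·0.0833333° lon, +0·0.0416667° lat → SW at lon -154.583°, lat 55°.
Extended square 0, 2: +0·0.00833333° lon, +2·0.00416667° lat → SW at lon -154.583°, lat 55.0083°.
latitude 55.00833° N, longitude 154.58333° W.

55.00833° N, 154.58333° W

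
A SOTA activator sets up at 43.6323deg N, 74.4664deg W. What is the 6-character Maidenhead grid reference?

FN23sp

Add 180° to longitude and 90° to latitude: 105.5336, 133.6323.
Field: lon ⌊105.5336/20⌋ = 5 → F; lat ⌊133.6323/10⌋ = 13 → N.
Square: lon ⌊5.5336/2⌋ = 2; lat ⌊3.6323/1⌋ = 3.
Subsquare: lon ⌊1.5336/0.0833333⌋ = 18 → s; lat ⌊0.6323/0.0416667⌋ = 15 → p.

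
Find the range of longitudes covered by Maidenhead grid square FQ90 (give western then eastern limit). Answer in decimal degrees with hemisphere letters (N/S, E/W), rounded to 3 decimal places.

62.000° W, 60.000° W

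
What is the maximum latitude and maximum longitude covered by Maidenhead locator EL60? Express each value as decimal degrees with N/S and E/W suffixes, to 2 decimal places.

21.00° N, 86.00° W

Field E=4, L=11: +4·20° lon, +11·10° lat → SW at lon -100°, lat 20°.
Square 6, 0: +6·2° lon, +0·1° lat → SW at lon -88°, lat 20°.
Cell spans 2° lon × 1° lat. NE corner is SW corner plus one full cell.
latitude 21.00° N, longitude 86.00° W.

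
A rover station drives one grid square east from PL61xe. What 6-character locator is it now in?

PL71ae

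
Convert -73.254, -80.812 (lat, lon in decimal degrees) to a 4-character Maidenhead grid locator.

Shift to the Maidenhead origin (180°W, 90°S): lon 99.19, lat 16.75.
Field: lon ⌊99.19/20⌋ = 4 → E; lat ⌊16.75/10⌋ = 1 → B.
Square: lon ⌊19.19/2⌋ = 9; lat ⌊6.75/1⌋ = 6.

EB96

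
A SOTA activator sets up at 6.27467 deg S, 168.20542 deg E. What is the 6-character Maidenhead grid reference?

RI43cr

Offset from 180°W / 90°S: lon 348.2054°, lat 83.7253°.
Field: lon ⌊348.2054/20⌋ = 17 → R; lat ⌊83.7253/10⌋ = 8 → I.
Square: lon ⌊8.2054/2⌋ = 4; lat ⌊3.7253/1⌋ = 3.
Subsquare: lon ⌊0.2054/0.0833333⌋ = 2 → c; lat ⌊0.7253/0.0416667⌋ = 17 → r.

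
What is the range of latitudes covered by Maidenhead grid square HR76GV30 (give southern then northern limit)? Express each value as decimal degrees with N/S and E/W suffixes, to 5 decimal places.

86.87500° N, 86.87917° N

Field H=7, R=17: +7·20° lon, +17·10° lat → SW at lon -40°, lat 80°.
Square 7, 6: +7·2° lon, +6·1° lat → SW at lon -26°, lat 86°.
Subsquare g=6, v=21: +6·0.0833333° lon, +21·0.0416667° lat → SW at lon -25.5°, lat 86.875°.
Extended square 3, 0: +3·0.00833333° lon, +0·0.00416667° lat → SW at lon -25.475°, lat 86.875°.
Cell spans 0.00833333° lon × 0.00416667° lat.
south 86.87500° N, north 86.87917° N.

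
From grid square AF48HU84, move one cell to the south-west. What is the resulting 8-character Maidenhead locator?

Longitude extended square 8; −1 → 7.
Latitude extended square 4; −1 → 3.

AF48hu73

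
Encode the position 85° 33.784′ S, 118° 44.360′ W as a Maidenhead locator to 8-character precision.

DA04pk14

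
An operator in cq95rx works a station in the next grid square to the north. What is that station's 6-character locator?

CQ96ra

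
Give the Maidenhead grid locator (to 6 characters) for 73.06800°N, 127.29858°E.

Shift to the Maidenhead origin (180°W, 90°S): lon 307.2986, lat 163.0680.
Field: 307.2986/20 → 15 → P, 163.0680/10 → 16 → Q; chars PQ.
Square: 7.2986/2 → 3, 3.0680/1 → 3; chars 33.
Subsquare: 1.2986/0.0833333 → 15 → p, 0.0680/0.0416667 → 1 → b; chars pb.

PQ33pb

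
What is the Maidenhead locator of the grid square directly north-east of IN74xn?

Longitude subsquare x = 23; +1 → 24, wraps to 0 = a, carry into square.
Longitude square 7; +1 → 8.
Latitude subsquare n = 13; +1 → 14 = o.

IN84ao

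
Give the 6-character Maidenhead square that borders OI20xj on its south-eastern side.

OI30ai

Longitude subsquare x = 23; +1 → 24, wraps to 0 = a, carry into square.
Longitude square 2; +1 → 3.
Latitude subsquare j = 9; −1 → 8 = i.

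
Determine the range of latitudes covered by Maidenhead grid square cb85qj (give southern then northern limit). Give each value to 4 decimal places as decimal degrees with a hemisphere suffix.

Field C=2, B=1: +2·20° lon, +1·10° lat → SW at lon -140°, lat -80°.
Square 8, 5: +8·2° lon, +5·1° lat → SW at lon -124°, lat -75°.
Subsquare q=16, j=9: +16·0.0833333° lon, +9·0.0416667° lat → SW at lon -122.667°, lat -74.625°.
Cell spans 0.0833333° lon × 0.0416667° lat.
south 74.6250° S, north 74.5833° S.

74.6250° S, 74.5833° S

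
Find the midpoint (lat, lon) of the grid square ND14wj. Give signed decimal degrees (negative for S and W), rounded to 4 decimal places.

-55.6042, 83.8750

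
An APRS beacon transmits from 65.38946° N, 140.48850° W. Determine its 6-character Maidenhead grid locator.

BP95sj

Offset from 180°W / 90°S: lon 39.5115°, lat 155.3895°.
Field: 39.5115/20 → 1 → B, 155.3895/10 → 15 → P; chars BP.
Square: 19.5115/2 → 9, 5.3895/1 → 5; chars 95.
Subsquare: 1.5115/0.0833333 → 18 → s, 0.3895/0.0416667 → 9 → j; chars sj.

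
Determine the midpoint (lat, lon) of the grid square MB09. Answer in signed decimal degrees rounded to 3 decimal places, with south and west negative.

-70.500, 61.000

Field M=12, B=1: +12·20° lon, +1·10° lat → SW at lon 60°, lat -80°.
Square 0, 9: +0·2° lon, +9·1° lat → SW at lon 60°, lat -71°.
Cell spans 2° lon × 1° lat. Centre is SW corner plus half of each.
latitude -70.500, longitude 61.000.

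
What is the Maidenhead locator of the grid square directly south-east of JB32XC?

Longitude subsquare x = 23; +1 → 24, wraps to 0 = a, carry into square.
Longitude square 3; +1 → 4.
Latitude subsquare c = 2; −1 → 1 = b.

JB42ab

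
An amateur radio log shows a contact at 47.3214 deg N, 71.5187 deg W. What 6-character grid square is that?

FN47fh

Add 180° to longitude and 90° to latitude: 108.4813, 137.3214.
Field (20°×10°, letters A–R): lon ⌊108.4813/20⌋ = 5 → F; lat ⌊137.3214/10⌋ = 13 → N.
Square (2°×1°, digits 0–9): lon ⌊8.4813/2⌋ = 4; lat ⌊7.3214/1⌋ = 7.
Subsquare (5′×2.5′, letters a–x): lon ⌊0.4813/0.0833333⌋ = 5 → f; lat ⌊0.3214/0.0416667⌋ = 7 → h.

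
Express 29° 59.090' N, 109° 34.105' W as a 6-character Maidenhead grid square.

Add 180° to longitude and 90° to latitude: 70.4316, 119.9848.
Field (20°×10°, letters A–R): lon ⌊70.4316/20⌋ = 3 → D; lat ⌊119.9848/10⌋ = 11 → L.
Square (2°×1°, digits 0–9): lon ⌊10.4316/2⌋ = 5; lat ⌊9.9848/1⌋ = 9.
Subsquare (5′×2.5′, letters a–x): lon ⌊0.4316/0.0833333⌋ = 5 → f; lat ⌊0.9848/0.0416667⌋ = 23 → x.

DL59fx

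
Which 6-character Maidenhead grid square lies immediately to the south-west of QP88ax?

QP78xw

Longitude subsquare a = 0; −1 → -1, wraps to 23 = x, carry into square.
Longitude square 8; −1 → 7.
Latitude subsquare x = 23; −1 → 22 = w.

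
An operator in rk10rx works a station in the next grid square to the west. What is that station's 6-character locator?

Longitude subsquare r = 17; −1 → 16 = q.
The latitude characters are unchanged.

RK10qx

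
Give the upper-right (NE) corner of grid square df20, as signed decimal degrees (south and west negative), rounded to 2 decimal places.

-39.00, -114.00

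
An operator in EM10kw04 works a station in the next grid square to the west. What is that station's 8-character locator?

EM10jw94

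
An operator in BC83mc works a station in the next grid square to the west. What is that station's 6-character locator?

Longitude subsquare m = 12; −1 → 11 = l.
The latitude characters are unchanged.

BC83lc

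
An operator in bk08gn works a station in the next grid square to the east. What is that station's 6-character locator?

Longitude subsquare g = 6; +1 → 7 = h.
The latitude characters are unchanged.

BK08hn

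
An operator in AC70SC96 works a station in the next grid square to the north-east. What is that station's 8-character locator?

AC70tc07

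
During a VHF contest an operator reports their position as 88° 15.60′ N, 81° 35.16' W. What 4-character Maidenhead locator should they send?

Add 180° to longitude and 90° to latitude: 98.41, 178.26.
Field (20°×10°, letters A–R): 98.41/20 → 4 → E, 178.26/10 → 17 → R; chars ER.
Square (2°×1°, digits 0–9): 18.41/2 → 9, 8.26/1 → 8; chars 98.

ER98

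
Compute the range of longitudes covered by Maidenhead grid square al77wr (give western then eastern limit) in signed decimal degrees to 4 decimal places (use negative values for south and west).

-164.1667, -164.0833

Field A=0, L=11: +0·20° lon, +11·10° lat → SW at lon -180°, lat 20°.
Square 7, 7: +7·2° lon, +7·1° lat → SW at lon -166°, lat 27°.
Subsquare w=22, r=17: +22·0.0833333° lon, +17·0.0416667° lat → SW at lon -164.167°, lat 27.7083°.
Cell spans 0.0833333° lon × 0.0416667° lat.
west -164.1667, east -164.0833.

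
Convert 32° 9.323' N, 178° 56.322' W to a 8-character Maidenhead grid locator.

Add 180° to longitude and 90° to latitude: 1.06130, 122.15538.
Field: 1.06130/20 → 0 → A, 122.15538/10 → 12 → M; chars AM.
Square: 1.06130/2 → 0, 2.15538/1 → 2; chars 02.
Subsquare: 1.06130/0.0833333 → 12 → m, 0.15538/0.0416667 → 3 → d; chars md.
Extended square: 0.06130/0.00833333 → 7, 0.03038/0.00416667 → 7; chars 77.

AM02md77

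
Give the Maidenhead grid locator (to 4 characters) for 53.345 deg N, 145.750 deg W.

BO73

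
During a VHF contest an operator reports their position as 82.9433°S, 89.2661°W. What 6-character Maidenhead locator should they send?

EA57ib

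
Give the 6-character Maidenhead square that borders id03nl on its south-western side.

ID03mk

Longitude subsquare n = 13; −1 → 12 = m.
Latitude subsquare l = 11; −1 → 10 = k.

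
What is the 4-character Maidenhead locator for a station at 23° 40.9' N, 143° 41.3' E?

Shift to the Maidenhead origin (180°W, 90°S): lon 323.69, lat 113.68.
Field: 323.69/20 → 16 → Q, 113.68/10 → 11 → L; chars QL.
Square: 3.69/2 → 1, 3.68/1 → 3; chars 13.

QL13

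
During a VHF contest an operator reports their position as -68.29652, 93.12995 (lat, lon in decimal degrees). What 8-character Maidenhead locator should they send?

NC61nq58

Shift to the Maidenhead origin (180°W, 90°S): lon 273.12995, lat 21.70348.
Field: lon ⌊273.12995/20⌋ = 13 → N; lat ⌊21.70348/10⌋ = 2 → C.
Square: lon ⌊13.12995/2⌋ = 6; lat ⌊1.70348/1⌋ = 1.
Subsquare: lon ⌊1.12995/0.0833333⌋ = 13 → n; lat ⌊0.70348/0.0416667⌋ = 16 → q.
Extended square: lon ⌊0.04662/0.00833333⌋ = 5; lat ⌊0.03681/0.00416667⌋ = 8.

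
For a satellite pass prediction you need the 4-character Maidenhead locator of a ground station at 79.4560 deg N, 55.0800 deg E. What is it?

Shift to the Maidenhead origin (180°W, 90°S): lon 235.08, lat 169.46.
Field: lon ⌊235.08/20⌋ = 11 → L; lat ⌊169.46/10⌋ = 16 → Q.
Square: lon ⌊15.08/2⌋ = 7; lat ⌊9.46/1⌋ = 9.

LQ79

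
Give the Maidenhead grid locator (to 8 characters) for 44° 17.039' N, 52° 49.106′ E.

LN64jg88

Offset from 180°W / 90°S: lon 232.81843°, lat 134.28398°.
Field (20°×10°, letters A–R): lon ⌊232.81843/20⌋ = 11 → L; lat ⌊134.28398/10⌋ = 13 → N.
Square (2°×1°, digits 0–9): lon ⌊12.81843/2⌋ = 6; lat ⌊4.28398/1⌋ = 4.
Subsquare (5′×2.5′, letters a–x): lon ⌊0.81843/0.0833333⌋ = 9 → j; lat ⌊0.28398/0.0416667⌋ = 6 → g.
Extended square (30″×15″, digits 0–9): lon ⌊0.06843/0.00833333⌋ = 8; lat ⌊0.03398/0.00416667⌋ = 8.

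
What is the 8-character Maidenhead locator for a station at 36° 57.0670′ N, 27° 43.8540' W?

HM66dw28

Offset from 180°W / 90°S: lon 152.26910°, lat 126.95112°.
Field: 152.26910/20 → 7 → H, 126.95112/10 → 12 → M; chars HM.
Square: 12.26910/2 → 6, 6.95112/1 → 6; chars 66.
Subsquare: 0.26910/0.0833333 → 3 → d, 0.95112/0.0416667 → 22 → w; chars dw.
Extended square: 0.01910/0.00833333 → 2, 0.03445/0.00416667 → 8; chars 28.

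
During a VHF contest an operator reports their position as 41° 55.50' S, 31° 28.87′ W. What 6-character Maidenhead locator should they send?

Add 180° to longitude and 90° to latitude: 148.5188, 48.0750.
Field: 148.5188/20 → 7 → H, 48.0750/10 → 4 → E; chars HE.
Square: 8.5188/2 → 4, 8.0750/1 → 8; chars 48.
Subsquare: 0.5188/0.0833333 → 6 → g, 0.0750/0.0416667 → 1 → b; chars gb.

HE48gb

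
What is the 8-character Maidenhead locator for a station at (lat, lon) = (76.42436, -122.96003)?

Offset from 180°W / 90°S: lon 57.03997°, lat 166.42436°.
Field: lon ⌊57.03997/20⌋ = 2 → C; lat ⌊166.42436/10⌋ = 16 → Q.
Square: lon ⌊17.03997/2⌋ = 8; lat ⌊6.42436/1⌋ = 6.
Subsquare: lon ⌊1.03997/0.0833333⌋ = 12 → m; lat ⌊0.42436/0.0416667⌋ = 10 → k.
Extended square: lon ⌊0.03997/0.00833333⌋ = 4; lat ⌊0.00769/0.00416667⌋ = 1.

CQ86mk41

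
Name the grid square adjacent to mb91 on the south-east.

NB00

Longitude square 9; +1 → 10, wraps to 0, carry into field.
Longitude field M = 12; +1 → 13 = N.
Latitude square 1; −1 → 0.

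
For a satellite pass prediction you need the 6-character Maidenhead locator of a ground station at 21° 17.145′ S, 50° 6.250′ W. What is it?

Shift to the Maidenhead origin (180°W, 90°S): lon 129.8958, lat 68.7142.
Field (20°×10°, letters A–R): lon ⌊129.8958/20⌋ = 6 → G; lat ⌊68.7142/10⌋ = 6 → G.
Square (2°×1°, digits 0–9): lon ⌊9.8958/2⌋ = 4; lat ⌊8.7142/1⌋ = 8.
Subsquare (5′×2.5′, letters a–x): lon ⌊1.8958/0.0833333⌋ = 22 → w; lat ⌊0.7142/0.0416667⌋ = 17 → r.

GG48wr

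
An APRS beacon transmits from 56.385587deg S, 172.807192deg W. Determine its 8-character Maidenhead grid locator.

Offset from 180°W / 90°S: lon 7.19281°, lat 33.61441°.
Field (20°×10°, letters A–R): lon ⌊7.19281/20⌋ = 0 → A; lat ⌊33.61441/10⌋ = 3 → D.
Square (2°×1°, digits 0–9): lon ⌊7.19281/2⌋ = 3; lat ⌊3.61441/1⌋ = 3.
Subsquare (5′×2.5′, letters a–x): lon ⌊1.19281/0.0833333⌋ = 14 → o; lat ⌊0.61441/0.0416667⌋ = 14 → o.
Extended square (30″×15″, digits 0–9): lon ⌊0.02614/0.00833333⌋ = 3; lat ⌊0.03108/0.00416667⌋ = 7.

AD33oo37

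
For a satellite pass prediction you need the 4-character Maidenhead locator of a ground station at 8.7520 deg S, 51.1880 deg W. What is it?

GI41

Shift to the Maidenhead origin (180°W, 90°S): lon 128.81, lat 81.25.
Field: 128.81/20 → 6 → G, 81.25/10 → 8 → I; chars GI.
Square: 8.81/2 → 4, 1.25/1 → 1; chars 41.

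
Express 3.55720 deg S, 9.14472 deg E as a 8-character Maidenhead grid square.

JI46nk76

Shift to the Maidenhead origin (180°W, 90°S): lon 189.14472, lat 86.44280.
Field: lon ⌊189.14472/20⌋ = 9 → J; lat ⌊86.44280/10⌋ = 8 → I.
Square: lon ⌊9.14472/2⌋ = 4; lat ⌊6.44280/1⌋ = 6.
Subsquare: lon ⌊1.14472/0.0833333⌋ = 13 → n; lat ⌊0.44280/0.0416667⌋ = 10 → k.
Extended square: lon ⌊0.06139/0.00833333⌋ = 7; lat ⌊0.02613/0.00416667⌋ = 6.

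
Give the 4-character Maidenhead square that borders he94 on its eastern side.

Longitude square 9; +1 → 10, wraps to 0, carry into field.
Longitude field H = 7; +1 → 8 = I.
The latitude characters are unchanged.

IE04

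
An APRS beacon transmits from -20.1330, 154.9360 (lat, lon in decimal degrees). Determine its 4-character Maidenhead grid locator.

QG79

Shift to the Maidenhead origin (180°W, 90°S): lon 334.94, lat 69.87.
Field: lon ⌊334.94/20⌋ = 16 → Q; lat ⌊69.87/10⌋ = 6 → G.
Square: lon ⌊14.94/2⌋ = 7; lat ⌊9.87/1⌋ = 9.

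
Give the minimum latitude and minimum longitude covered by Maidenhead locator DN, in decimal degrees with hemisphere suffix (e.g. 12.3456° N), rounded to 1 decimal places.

40.0° N, 120.0° W

Field D=3, N=13: +3·20° lon, +13·10° lat → SW at lon -120°, lat 40°.
latitude 40.0° N, longitude 120.0° W.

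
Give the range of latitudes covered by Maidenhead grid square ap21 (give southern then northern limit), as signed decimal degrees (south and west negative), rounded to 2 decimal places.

61.00, 62.00

Field A=0, P=15: +0·20° lon, +15·10° lat → SW at lon -180°, lat 60°.
Square 2, 1: +2·2° lon, +1·1° lat → SW at lon -176°, lat 61°.
Cell spans 2° lon × 1° lat.
south 61.00, north 62.00.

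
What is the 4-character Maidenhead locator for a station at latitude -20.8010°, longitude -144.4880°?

BG79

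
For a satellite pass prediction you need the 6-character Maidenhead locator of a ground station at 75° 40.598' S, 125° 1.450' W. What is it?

CB74lh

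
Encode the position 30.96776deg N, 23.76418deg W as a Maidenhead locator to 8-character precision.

Shift to the Maidenhead origin (180°W, 90°S): lon 156.23582, lat 120.96776.
Field: 156.23582/20 → 7 → H, 120.96776/10 → 12 → M; chars HM.
Square: 16.23582/2 → 8, 0.96776/1 → 0; chars 80.
Subsquare: 0.23582/0.0833333 → 2 → c, 0.96776/0.0416667 → 23 → x; chars cx.
Extended square: 0.06915/0.00833333 → 8, 0.00943/0.00416667 → 2; chars 82.

HM80cx82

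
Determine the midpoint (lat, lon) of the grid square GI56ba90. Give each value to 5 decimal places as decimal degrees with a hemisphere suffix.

Field G=6, I=8: +6·20° lon, +8·10° lat → SW at lon -60°, lat -10°.
Square 5, 6: +5·2° lon, +6·1° lat → SW at lon -50°, lat -4°.
Subsquare b=1, a=0: +1·0.0833333° lon, +0·0.0416667° lat → SW at lon -49.9167°, lat -4°.
Extended square 9, 0: +9·0.00833333° lon, +0·0.00416667° lat → SW at lon -49.8417°, lat -4°.
Cell spans 0.00833333° lon × 0.00416667° lat. Centre is SW corner plus half of each.
latitude 3.99792° S, longitude 49.83750° W.

3.99792° S, 49.83750° W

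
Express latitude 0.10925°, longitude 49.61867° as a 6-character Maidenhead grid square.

Shift to the Maidenhead origin (180°W, 90°S): lon 229.6187, lat 90.1093.
Field: 229.6187/20 → 11 → L, 90.1093/10 → 9 → J; chars LJ.
Square: 9.6187/2 → 4, 0.1093/1 → 0; chars 40.
Subsquare: 1.6187/0.0833333 → 19 → t, 0.1093/0.0416667 → 2 → c; chars tc.

LJ40tc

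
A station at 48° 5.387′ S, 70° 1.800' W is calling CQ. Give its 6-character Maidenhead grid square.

Add 180° to longitude and 90° to latitude: 109.9700, 41.9102.
Field (20°×10°, letters A–R): 109.9700/20 → 5 → F, 41.9102/10 → 4 → E; chars FE.
Square (2°×1°, digits 0–9): 9.9700/2 → 4, 1.9102/1 → 1; chars 41.
Subsquare (5′×2.5′, letters a–x): 1.9700/0.0833333 → 23 → x, 0.9102/0.0416667 → 21 → v; chars xv.

FE41xv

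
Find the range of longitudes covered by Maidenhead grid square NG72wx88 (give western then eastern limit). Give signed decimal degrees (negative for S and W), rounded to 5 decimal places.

Field N=13, G=6: +13·20° lon, +6·10° lat → SW at lon 80°, lat -30°.
Square 7, 2: +7·2° lon, +2·1° lat → SW at lon 94°, lat -28°.
Subsquare w=22, x=23: +22·0.0833333° lon, +23·0.0416667° lat → SW at lon 95.8333°, lat -27.0417°.
Extended square 8, 8: +8·0.00833333° lon, +8·0.00416667° lat → SW at lon 95.9°, lat -27.0083°.
Cell spans 0.00833333° lon × 0.00416667° lat.
west 95.90000, east 95.90833.

95.90000, 95.90833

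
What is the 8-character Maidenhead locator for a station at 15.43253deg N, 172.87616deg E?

RK65kk53

Add 180° to longitude and 90° to latitude: 352.87616, 105.43253.
Field (20°×10°, letters A–R): 352.87616/20 → 17 → R, 105.43253/10 → 10 → K; chars RK.
Square (2°×1°, digits 0–9): 12.87616/2 → 6, 5.43253/1 → 5; chars 65.
Subsquare (5′×2.5′, letters a–x): 0.87616/0.0833333 → 10 → k, 0.43253/0.0416667 → 10 → k; chars kk.
Extended square (30″×15″, digits 0–9): 0.04283/0.00833333 → 5, 0.01586/0.00416667 → 3; chars 53.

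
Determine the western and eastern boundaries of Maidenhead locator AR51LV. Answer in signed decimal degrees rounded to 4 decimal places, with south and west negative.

Field A=0, R=17: +0·20° lon, +17·10° lat → SW at lon -180°, lat 80°.
Square 5, 1: +5·2° lon, +1·1° lat → SW at lon -170°, lat 81°.
Subsquare l=11, v=21: +11·0.0833333° lon, +21·0.0416667° lat → SW at lon -169.083°, lat 81.875°.
Cell spans 0.0833333° lon × 0.0416667° lat.
west -169.0833, east -169.0000.

-169.0833, -169.0000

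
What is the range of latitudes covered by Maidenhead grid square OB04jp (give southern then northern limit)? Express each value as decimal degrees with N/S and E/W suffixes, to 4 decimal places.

Field O=14, B=1: +14·20° lon, +1·10° lat → SW at lon 100°, lat -80°.
Square 0, 4: +0·2° lon, +4·1° lat → SW at lon 100°, lat -76°.
Subsquare j=9, p=15: +9·0.0833333° lon, +15·0.0416667° lat → SW at lon 100.75°, lat -75.375°.
Cell spans 0.0833333° lon × 0.0416667° lat.
south 75.3750° S, north 75.3333° S.

75.3750° S, 75.3333° S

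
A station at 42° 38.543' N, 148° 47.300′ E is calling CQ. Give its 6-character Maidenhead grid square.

QN42jp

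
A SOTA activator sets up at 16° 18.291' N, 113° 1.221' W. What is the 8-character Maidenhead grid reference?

DK36lh73

Shift to the Maidenhead origin (180°W, 90°S): lon 66.97965, lat 106.30485.
Field (20°×10°, letters A–R): lon ⌊66.97965/20⌋ = 3 → D; lat ⌊106.30485/10⌋ = 10 → K.
Square (2°×1°, digits 0–9): lon ⌊6.97965/2⌋ = 3; lat ⌊6.30485/1⌋ = 6.
Subsquare (5′×2.5′, letters a–x): lon ⌊0.97965/0.0833333⌋ = 11 → l; lat ⌊0.30485/0.0416667⌋ = 7 → h.
Extended square (30″×15″, digits 0–9): lon ⌊0.06298/0.00833333⌋ = 7; lat ⌊0.01318/0.00416667⌋ = 3.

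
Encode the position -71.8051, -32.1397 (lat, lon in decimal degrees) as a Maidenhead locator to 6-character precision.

HB38we

Offset from 180°W / 90°S: lon 147.8603°, lat 18.1949°.
Field: lon ⌊147.8603/20⌋ = 7 → H; lat ⌊18.1949/10⌋ = 1 → B.
Square: lon ⌊7.8603/2⌋ = 3; lat ⌊8.1949/1⌋ = 8.
Subsquare: lon ⌊1.8603/0.0833333⌋ = 22 → w; lat ⌊0.1949/0.0416667⌋ = 4 → e.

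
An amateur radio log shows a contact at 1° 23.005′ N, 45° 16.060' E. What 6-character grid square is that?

LJ21pj

Offset from 180°W / 90°S: lon 225.2677°, lat 91.3834°.
Field (20°×10°, letters A–R): 225.2677/20 → 11 → L, 91.3834/10 → 9 → J; chars LJ.
Square (2°×1°, digits 0–9): 5.2677/2 → 2, 1.3834/1 → 1; chars 21.
Subsquare (5′×2.5′, letters a–x): 1.2677/0.0833333 → 15 → p, 0.3834/0.0416667 → 9 → j; chars pj.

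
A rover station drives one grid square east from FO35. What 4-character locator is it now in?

Longitude square 3; +1 → 4.
The latitude characters are unchanged.

FO45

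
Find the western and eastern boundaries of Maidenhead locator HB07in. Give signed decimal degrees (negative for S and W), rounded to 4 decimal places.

-39.3333, -39.2500

Field H=7, B=1: +7·20° lon, +1·10° lat → SW at lon -40°, lat -80°.
Square 0, 7: +0·2° lon, +7·1° lat → SW at lon -40°, lat -73°.
Subsquare i=8, n=13: +8·0.0833333° lon, +13·0.0416667° lat → SW at lon -39.3333°, lat -72.4583°.
Cell spans 0.0833333° lon × 0.0416667° lat.
west -39.3333, east -39.2500.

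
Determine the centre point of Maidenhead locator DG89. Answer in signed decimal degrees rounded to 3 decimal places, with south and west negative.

-20.500, -103.000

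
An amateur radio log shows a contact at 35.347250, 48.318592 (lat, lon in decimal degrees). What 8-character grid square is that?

LM45di83

Add 180° to longitude and 90° to latitude: 228.31859, 125.34725.
Field (20°×10°, letters A–R): 228.31859/20 → 11 → L, 125.34725/10 → 12 → M; chars LM.
Square (2°×1°, digits 0–9): 8.31859/2 → 4, 5.34725/1 → 5; chars 45.
Subsquare (5′×2.5′, letters a–x): 0.31859/0.0833333 → 3 → d, 0.34725/0.0416667 → 8 → i; chars di.
Extended square (30″×15″, digits 0–9): 0.06859/0.00833333 → 8, 0.01392/0.00416667 → 3; chars 83.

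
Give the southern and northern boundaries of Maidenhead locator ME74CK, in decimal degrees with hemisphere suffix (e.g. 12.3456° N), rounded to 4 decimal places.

Field M=12, E=4: +12·20° lon, +4·10° lat → SW at lon 60°, lat -50°.
Square 7, 4: +7·2° lon, +4·1° lat → SW at lon 74°, lat -46°.
Subsquare c=2, k=10: +2·0.0833333° lon, +10·0.0416667° lat → SW at lon 74.1667°, lat -45.5833°.
Cell spans 0.0833333° lon × 0.0416667° lat.
south 45.5833° S, north 45.5417° S.

45.5833° S, 45.5417° S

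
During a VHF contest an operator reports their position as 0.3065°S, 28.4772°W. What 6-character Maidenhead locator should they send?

HI59sq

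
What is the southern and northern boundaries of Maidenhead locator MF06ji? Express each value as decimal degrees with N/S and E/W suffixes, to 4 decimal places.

33.6667° S, 33.6250° S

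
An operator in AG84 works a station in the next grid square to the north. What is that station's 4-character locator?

Latitude square 4; +1 → 5.
The longitude characters are unchanged.

AG85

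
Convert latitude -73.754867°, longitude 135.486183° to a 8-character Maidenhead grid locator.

PB76rf88

Add 180° to longitude and 90° to latitude: 315.48618, 16.24513.
Field (20°×10°, letters A–R): 315.48618/20 → 15 → P, 16.24513/10 → 1 → B; chars PB.
Square (2°×1°, digits 0–9): 15.48618/2 → 7, 6.24513/1 → 6; chars 76.
Subsquare (5′×2.5′, letters a–x): 1.48618/0.0833333 → 17 → r, 0.24513/0.0416667 → 5 → f; chars rf.
Extended square (30″×15″, digits 0–9): 0.06952/0.00833333 → 8, 0.03680/0.00416667 → 8; chars 88.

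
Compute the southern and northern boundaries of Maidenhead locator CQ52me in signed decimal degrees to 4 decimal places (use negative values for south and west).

72.1667, 72.2083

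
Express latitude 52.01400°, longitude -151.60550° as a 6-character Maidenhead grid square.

BO42ea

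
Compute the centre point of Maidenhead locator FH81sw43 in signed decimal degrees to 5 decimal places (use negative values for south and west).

-18.06875, -62.46250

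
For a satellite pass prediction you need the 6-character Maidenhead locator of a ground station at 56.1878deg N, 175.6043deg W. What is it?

AO26ee

Shift to the Maidenhead origin (180°W, 90°S): lon 4.3957, lat 146.1878.
Field: lon ⌊4.3957/20⌋ = 0 → A; lat ⌊146.1878/10⌋ = 14 → O.
Square: lon ⌊4.3957/2⌋ = 2; lat ⌊6.1878/1⌋ = 6.
Subsquare: lon ⌊0.3957/0.0833333⌋ = 4 → e; lat ⌊0.1878/0.0416667⌋ = 4 → e.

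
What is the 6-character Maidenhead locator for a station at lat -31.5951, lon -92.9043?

EF38nj

Shift to the Maidenhead origin (180°W, 90°S): lon 87.0957, lat 58.4049.
Field (20°×10°, letters A–R): lon ⌊87.0957/20⌋ = 4 → E; lat ⌊58.4049/10⌋ = 5 → F.
Square (2°×1°, digits 0–9): lon ⌊7.0957/2⌋ = 3; lat ⌊8.4049/1⌋ = 8.
Subsquare (5′×2.5′, letters a–x): lon ⌊1.0957/0.0833333⌋ = 13 → n; lat ⌊0.4049/0.0416667⌋ = 9 → j.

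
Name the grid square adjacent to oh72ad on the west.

OH62xd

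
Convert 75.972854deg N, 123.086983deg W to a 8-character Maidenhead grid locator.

Offset from 180°W / 90°S: lon 56.91302°, lat 165.97285°.
Field: lon ⌊56.91302/20⌋ = 2 → C; lat ⌊165.97285/10⌋ = 16 → Q.
Square: lon ⌊16.91302/2⌋ = 8; lat ⌊5.97285/1⌋ = 5.
Subsquare: lon ⌊0.91302/0.0833333⌋ = 10 → k; lat ⌊0.97285/0.0416667⌋ = 23 → x.
Extended square: lon ⌊0.07968/0.00833333⌋ = 9; lat ⌊0.01452/0.00416667⌋ = 3.

CQ85kx93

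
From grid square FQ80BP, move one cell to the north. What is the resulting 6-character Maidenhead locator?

FQ80bq

Latitude subsquare p = 15; +1 → 16 = q.
The longitude characters are unchanged.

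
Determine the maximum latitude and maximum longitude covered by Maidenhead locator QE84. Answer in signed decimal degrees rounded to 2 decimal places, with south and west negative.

-45.00, 158.00

Field Q=16, E=4: +16·20° lon, +4·10° lat → SW at lon 140°, lat -50°.
Square 8, 4: +8·2° lon, +4·1° lat → SW at lon 156°, lat -46°.
Cell spans 2° lon × 1° lat. NE corner is SW corner plus one full cell.
latitude -45.00, longitude 158.00.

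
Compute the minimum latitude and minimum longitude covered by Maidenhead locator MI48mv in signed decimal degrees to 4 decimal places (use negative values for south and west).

-1.1250, 69.0000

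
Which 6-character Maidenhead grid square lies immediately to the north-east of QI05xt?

Longitude subsquare x = 23; +1 → 24, wraps to 0 = a, carry into square.
Longitude square 0; +1 → 1.
Latitude subsquare t = 19; +1 → 20 = u.

QI15au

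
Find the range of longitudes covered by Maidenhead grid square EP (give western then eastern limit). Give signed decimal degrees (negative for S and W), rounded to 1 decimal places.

-100.0, -80.0

Field E=4, P=15: +4·20° lon, +15·10° lat → SW at lon -100°, lat 60°.
Cell spans 20° lon × 10° lat.
west -100.0, east -80.0.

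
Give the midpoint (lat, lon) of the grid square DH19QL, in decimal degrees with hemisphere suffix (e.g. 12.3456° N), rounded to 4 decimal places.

10.5208° S, 116.6250° W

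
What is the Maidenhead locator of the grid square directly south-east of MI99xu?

Longitude subsquare x = 23; +1 → 24, wraps to 0 = a, carry into square.
Longitude square 9; +1 → 10, wraps to 0, carry into field.
Longitude field M = 12; +1 → 13 = N.
Latitude subsquare u = 20; −1 → 19 = t.

NI09at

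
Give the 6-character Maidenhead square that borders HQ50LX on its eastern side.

HQ50mx

Longitude subsquare l = 11; +1 → 12 = m.
The latitude characters are unchanged.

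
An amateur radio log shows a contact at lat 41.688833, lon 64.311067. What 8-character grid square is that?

MN21dq75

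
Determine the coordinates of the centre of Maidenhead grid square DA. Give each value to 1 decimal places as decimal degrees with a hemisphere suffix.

85.0° S, 110.0° W

Field D=3, A=0: +3·20° lon, +0·10° lat → SW at lon -120°, lat -90°.
Cell spans 20° lon × 10° lat. Centre is SW corner plus half of each.
latitude 85.0° S, longitude 110.0° W.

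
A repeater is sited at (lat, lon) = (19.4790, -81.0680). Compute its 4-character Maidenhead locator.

Shift to the Maidenhead origin (180°W, 90°S): lon 98.93, lat 109.48.
Field: lon ⌊98.93/20⌋ = 4 → E; lat ⌊109.48/10⌋ = 10 → K.
Square: lon ⌊18.93/2⌋ = 9; lat ⌊9.48/1⌋ = 9.

EK99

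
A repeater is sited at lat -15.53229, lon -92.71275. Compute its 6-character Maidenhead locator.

Add 180° to longitude and 90° to latitude: 87.2873, 74.4677.
Field (20°×10°, letters A–R): lon ⌊87.2873/20⌋ = 4 → E; lat ⌊74.4677/10⌋ = 7 → H.
Square (2°×1°, digits 0–9): lon ⌊7.2873/2⌋ = 3; lat ⌊4.4677/1⌋ = 4.
Subsquare (5′×2.5′, letters a–x): lon ⌊1.2873/0.0833333⌋ = 15 → p; lat ⌊0.4677/0.0416667⌋ = 11 → l.

EH34pl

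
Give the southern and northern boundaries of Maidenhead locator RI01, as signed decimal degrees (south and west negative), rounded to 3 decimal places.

Field R=17, I=8: +17·20° lon, +8·10° lat → SW at lon 160°, lat -10°.
Square 0, 1: +0·2° lon, +1·1° lat → SW at lon 160°, lat -9°.
Cell spans 2° lon × 1° lat.
south -9.000, north -8.000.

-9.000, -8.000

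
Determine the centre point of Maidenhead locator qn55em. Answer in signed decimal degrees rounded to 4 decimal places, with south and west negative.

Field Q=16, N=13: +16·20° lon, +13·10° lat → SW at lon 140°, lat 40°.
Square 5, 5: +5·2° lon, +5·1° lat → SW at lon 150°, lat 45°.
Subsquare e=4, m=12: +4·0.0833333° lon, +12·0.0416667° lat → SW at lon 150.333°, lat 45.5°.
Cell spans 0.0833333° lon × 0.0416667° lat. Centre is SW corner plus half of each.
latitude 45.5208, longitude 150.3750.

45.5208, 150.3750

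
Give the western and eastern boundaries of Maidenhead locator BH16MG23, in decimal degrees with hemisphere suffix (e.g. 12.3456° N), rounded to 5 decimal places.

156.98333° W, 156.97500° W

Field B=1, H=7: +1·20° lon, +7·10° lat → SW at lon -160°, lat -20°.
Square 1, 6: +1·2° lon, +6·1° lat → SW at lon -158°, lat -14°.
Subsquare m=12, g=6: +12·0.0833333° lon, +6·0.0416667° lat → SW at lon -157°, lat -13.75°.
Extended square 2, 3: +2·0.00833333° lon, +3·0.00416667° lat → SW at lon -156.983°, lat -13.7375°.
Cell spans 0.00833333° lon × 0.00416667° lat.
west 156.98333° W, east 156.97500° W.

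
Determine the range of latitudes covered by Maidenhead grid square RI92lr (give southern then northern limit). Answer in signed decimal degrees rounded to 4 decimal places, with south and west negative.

-7.2917, -7.2500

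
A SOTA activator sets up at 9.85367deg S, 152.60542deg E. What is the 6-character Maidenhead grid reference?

Offset from 180°W / 90°S: lon 332.6054°, lat 80.1463°.
Field (20°×10°, letters A–R): 332.6054/20 → 16 → Q, 80.1463/10 → 8 → I; chars QI.
Square (2°×1°, digits 0–9): 12.6054/2 → 6, 0.1463/1 → 0; chars 60.
Subsquare (5′×2.5′, letters a–x): 0.6054/0.0833333 → 7 → h, 0.1463/0.0416667 → 3 → d; chars hd.

QI60hd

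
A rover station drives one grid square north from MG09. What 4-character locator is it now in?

MH00

Latitude square 9; +1 → 10, wraps to 0, carry into field.
Latitude field G = 6; +1 → 7 = H.
The longitude characters are unchanged.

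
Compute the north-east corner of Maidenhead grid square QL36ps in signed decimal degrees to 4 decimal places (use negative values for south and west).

26.7917, 147.3333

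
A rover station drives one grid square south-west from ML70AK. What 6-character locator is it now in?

ML60xj

Longitude subsquare a = 0; −1 → -1, wraps to 23 = x, carry into square.
Longitude square 7; −1 → 6.
Latitude subsquare k = 10; −1 → 9 = j.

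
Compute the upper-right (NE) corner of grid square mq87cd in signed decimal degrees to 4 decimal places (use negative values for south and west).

77.1667, 76.2500

Field M=12, Q=16: +12·20° lon, +16·10° lat → SW at lon 60°, lat 70°.
Square 8, 7: +8·2° lon, +7·1° lat → SW at lon 76°, lat 77°.
Subsquare c=2, d=3: +2·0.0833333° lon, +3·0.0416667° lat → SW at lon 76.1667°, lat 77.125°.
Cell spans 0.0833333° lon × 0.0416667° lat. NE corner is SW corner plus one full cell.
latitude 77.1667, longitude 76.2500.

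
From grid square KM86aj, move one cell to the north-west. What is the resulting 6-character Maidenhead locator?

KM76xk

Longitude subsquare a = 0; −1 → -1, wraps to 23 = x, carry into square.
Longitude square 8; −1 → 7.
Latitude subsquare j = 9; +1 → 10 = k.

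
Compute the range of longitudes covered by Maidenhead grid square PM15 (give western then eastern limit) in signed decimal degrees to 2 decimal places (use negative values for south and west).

122.00, 124.00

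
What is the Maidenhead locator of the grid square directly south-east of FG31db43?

Longitude extended square 4; +1 → 5.
Latitude extended square 3; −1 → 2.

FG31db52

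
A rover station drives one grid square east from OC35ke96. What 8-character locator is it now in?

Longitude extended square 9; +1 → 10, wraps to 0, carry into subsquare.
Longitude subsquare k = 10; +1 → 11 = l.
The latitude characters are unchanged.

OC35le06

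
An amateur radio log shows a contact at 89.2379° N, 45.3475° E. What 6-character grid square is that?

LR29qf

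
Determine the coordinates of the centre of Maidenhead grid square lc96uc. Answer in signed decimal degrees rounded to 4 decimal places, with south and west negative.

Field L=11, C=2: +11·20° lon, +2·10° lat → SW at lon 40°, lat -70°.
Square 9, 6: +9·2° lon, +6·1° lat → SW at lon 58°, lat -64°.
Subsquare u=20, c=2: +20·0.0833333° lon, +2·0.0416667° lat → SW at lon 59.6667°, lat -63.9167°.
Cell spans 0.0833333° lon × 0.0416667° lat. Centre is SW corner plus half of each.
latitude -63.8958, longitude 59.7083.

-63.8958, 59.7083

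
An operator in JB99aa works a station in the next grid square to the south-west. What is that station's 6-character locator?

Longitude subsquare a = 0; −1 → -1, wraps to 23 = x, carry into square.
Longitude square 9; −1 → 8.
Latitude subsquare a = 0; −1 → -1, wraps to 23 = x, carry into square.
Latitude square 9; −1 → 8.

JB88xx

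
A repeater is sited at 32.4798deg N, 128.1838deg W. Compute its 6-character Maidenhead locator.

Shift to the Maidenhead origin (180°W, 90°S): lon 51.8162, lat 122.4798.
Field: 51.8162/20 → 2 → C, 122.4798/10 → 12 → M; chars CM.
Square: 11.8162/2 → 5, 2.4798/1 → 2; chars 52.
Subsquare: 1.8162/0.0833333 → 21 → v, 0.4798/0.0416667 → 11 → l; chars vl.

CM52vl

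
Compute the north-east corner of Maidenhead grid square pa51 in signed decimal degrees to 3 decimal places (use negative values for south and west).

-88.000, 132.000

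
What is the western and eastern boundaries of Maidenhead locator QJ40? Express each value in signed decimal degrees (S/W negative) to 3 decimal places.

148.000, 150.000

Field Q=16, J=9: +16·20° lon, +9·10° lat → SW at lon 140°, lat 0°.
Square 4, 0: +4·2° lon, +0·1° lat → SW at lon 148°, lat 0°.
Cell spans 2° lon × 1° lat.
west 148.000, east 150.000.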